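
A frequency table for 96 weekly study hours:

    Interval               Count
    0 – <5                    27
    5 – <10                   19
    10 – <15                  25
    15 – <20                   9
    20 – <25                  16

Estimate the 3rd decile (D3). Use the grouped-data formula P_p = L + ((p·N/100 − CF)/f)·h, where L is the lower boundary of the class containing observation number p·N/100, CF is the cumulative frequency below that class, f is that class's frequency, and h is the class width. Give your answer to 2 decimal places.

5.47

N = 96; target position k = 30/100 · 96 = 28.8.
Cumulative frequencies: 27, 46, 71, 80, 96.
Observation 28.8 falls in the class 5 – <10.
L = 5, CF = 27, f = 19, h = 5.
P30 = 5 + ((28.8 − 27)/19)·5 = 5 + 0.473684 = 5.47368.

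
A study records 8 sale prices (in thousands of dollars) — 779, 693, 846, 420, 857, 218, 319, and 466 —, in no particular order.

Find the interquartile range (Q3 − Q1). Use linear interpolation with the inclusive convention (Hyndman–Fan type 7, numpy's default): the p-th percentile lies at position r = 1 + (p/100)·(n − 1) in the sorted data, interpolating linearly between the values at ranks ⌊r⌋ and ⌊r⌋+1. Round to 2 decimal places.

Sorted: 218, 319, 420, 466, 693, 779, 846, 857.
n = 8.
P25: r = 2.75; ranks 2–3 are 319, 420; interpolating gives 394.75.
P75: r = 6.25; ranks 6–7 are 779, 846; interpolating gives 795.75.
Difference: 795.75 − 394.75 = 401.

401.00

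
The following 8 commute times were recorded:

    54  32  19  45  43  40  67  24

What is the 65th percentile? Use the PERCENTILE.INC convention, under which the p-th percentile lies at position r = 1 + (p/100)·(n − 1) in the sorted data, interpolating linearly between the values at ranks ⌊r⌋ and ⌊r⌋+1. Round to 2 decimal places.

Sorted: 19, 24, 32, 40, 43, 45, 54, 67.
n = 8.
r = 1 + (65/100)·(8 − 1) = 1 + 4.55 = 5.55.
Rank 5 is 43 and rank 6 is 45.
Interpolate: 43 + 0.55·(45 − 43) = 43 + 0.55·2 = 44.1.

44.10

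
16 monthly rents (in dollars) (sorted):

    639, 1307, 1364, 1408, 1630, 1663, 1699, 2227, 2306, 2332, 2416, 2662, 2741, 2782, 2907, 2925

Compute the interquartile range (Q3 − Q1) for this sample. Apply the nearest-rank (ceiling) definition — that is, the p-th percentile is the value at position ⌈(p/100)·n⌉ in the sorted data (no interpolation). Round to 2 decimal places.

n = 16.
P25: rank ⌈25/100·16⌉ = 4 → 1408.
P75: rank ⌈75/100·16⌉ = 12 → 2662.
Difference: 2662 − 1408 = 1254.

1254.00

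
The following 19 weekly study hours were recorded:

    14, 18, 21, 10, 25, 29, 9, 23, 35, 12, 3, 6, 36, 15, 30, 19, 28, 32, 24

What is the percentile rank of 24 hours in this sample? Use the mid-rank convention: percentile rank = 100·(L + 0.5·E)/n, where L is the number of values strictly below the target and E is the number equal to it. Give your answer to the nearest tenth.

Sorted: 3, 6, 9, 10, 12, 14, 15, 18, 19, 21, 23, 24, 25, 28, 29, 30, 32, 35, 36.
Count below 24: L = 11; count equal: E = 1; n = 19.
Percentile rank = 100·(11 + 0.5·1)/19 = 100·11.5/19 = 60.53.

60.5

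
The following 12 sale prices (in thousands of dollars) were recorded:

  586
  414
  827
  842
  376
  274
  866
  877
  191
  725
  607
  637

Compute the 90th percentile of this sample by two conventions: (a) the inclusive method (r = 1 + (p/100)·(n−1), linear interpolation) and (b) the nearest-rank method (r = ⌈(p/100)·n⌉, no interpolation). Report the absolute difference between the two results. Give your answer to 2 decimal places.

Sorted: 191, 274, 376, 414, 586, 607, 637, 725, 827, 842, 866, 877.
n = 12.
(a) r = 10.9; between ranks 10 (842) and 11 (866): 863.6.
(b) the nearest-rank method: rank 11 → 866.
|863.6 − 866| = 2.4.

2.40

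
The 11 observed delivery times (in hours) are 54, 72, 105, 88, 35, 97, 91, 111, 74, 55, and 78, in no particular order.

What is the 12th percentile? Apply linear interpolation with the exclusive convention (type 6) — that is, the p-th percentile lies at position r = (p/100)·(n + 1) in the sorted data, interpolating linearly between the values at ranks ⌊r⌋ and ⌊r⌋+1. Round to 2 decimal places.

43.36

Sorted: 35, 54, 55, 72, 74, 78, 88, 91, 97, 105, 111.
n = 11.
r = (12/100)·(11 + 1) = 1.44.
Rank 1 is 35 and rank 2 is 54.
Interpolate: 35 + 0.44·(54 − 35) = 35 + 0.44·19 = 43.36.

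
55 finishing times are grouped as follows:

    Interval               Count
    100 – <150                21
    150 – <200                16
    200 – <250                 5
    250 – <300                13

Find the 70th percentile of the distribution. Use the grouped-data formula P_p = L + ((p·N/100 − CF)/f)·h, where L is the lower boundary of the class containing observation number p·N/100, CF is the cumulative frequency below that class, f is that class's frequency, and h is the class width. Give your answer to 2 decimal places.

N = 55; target position k = 70/100 · 55 = 38.5.
Cumulative frequencies: 21, 37, 42, 55.
Observation 38.5 falls in the class 200 – <250.
L = 200, CF = 37, f = 5, h = 50.
P70 = 200 + ((38.5 − 37)/5)·50 = 200 + 15 = 215.

215.00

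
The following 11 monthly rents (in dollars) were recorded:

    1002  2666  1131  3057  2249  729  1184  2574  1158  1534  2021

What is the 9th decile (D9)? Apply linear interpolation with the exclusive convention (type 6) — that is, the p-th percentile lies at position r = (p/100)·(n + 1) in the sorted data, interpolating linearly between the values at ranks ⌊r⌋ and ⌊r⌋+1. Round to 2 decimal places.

2978.80

Sorted: 729, 1002, 1131, 1158, 1184, 1534, 2021, 2249, 2574, 2666, 3057.
n = 11.
r = (90/100)·(11 + 1) = 10.8.
Rank 10 is 2666 and rank 11 is 3057.
Interpolate: 2666 + 0.8·(3057 − 2666) = 2666 + 0.8·391 = 2978.8.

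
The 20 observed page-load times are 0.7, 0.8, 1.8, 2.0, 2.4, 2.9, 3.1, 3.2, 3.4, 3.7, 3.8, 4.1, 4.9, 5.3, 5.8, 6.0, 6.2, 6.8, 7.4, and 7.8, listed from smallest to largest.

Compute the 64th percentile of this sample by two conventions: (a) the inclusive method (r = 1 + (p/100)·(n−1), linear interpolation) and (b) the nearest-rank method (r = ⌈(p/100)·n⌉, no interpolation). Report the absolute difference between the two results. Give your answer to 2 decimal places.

n = 20.
(a) r = 13.16; between ranks 13 (4.9) and 14 (5.3): 4.964.
(b) the nearest-rank method: rank 13 → 4.9.
|4.964 − 4.9| = 0.064.

0.06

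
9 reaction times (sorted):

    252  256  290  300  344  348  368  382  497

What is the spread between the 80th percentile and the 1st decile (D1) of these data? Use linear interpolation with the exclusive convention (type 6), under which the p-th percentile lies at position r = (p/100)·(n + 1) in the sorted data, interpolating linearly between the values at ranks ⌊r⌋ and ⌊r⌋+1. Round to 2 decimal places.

130.00

n = 9.
P10: r = 1 (integer) → 252.
P80: r = 8 (integer) → 382.
Difference: 382 − 252 = 130.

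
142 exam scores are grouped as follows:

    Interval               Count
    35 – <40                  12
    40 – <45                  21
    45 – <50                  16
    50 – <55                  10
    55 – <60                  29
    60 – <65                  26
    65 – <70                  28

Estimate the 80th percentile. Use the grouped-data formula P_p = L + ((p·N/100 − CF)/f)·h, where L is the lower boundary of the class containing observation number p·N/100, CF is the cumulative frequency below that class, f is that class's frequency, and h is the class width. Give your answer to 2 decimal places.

N = 142; target position k = 80/100 · 142 = 113.6.
Cumulative frequencies: 12, 33, 49, 59, 88, 114, 142.
Observation 113.6 falls in the class 60 – <65.
L = 60, CF = 88, f = 26, h = 5.
P80 = 60 + ((113.6 − 88)/26)·5 = 60 + 4.92308 = 64.9231.

64.92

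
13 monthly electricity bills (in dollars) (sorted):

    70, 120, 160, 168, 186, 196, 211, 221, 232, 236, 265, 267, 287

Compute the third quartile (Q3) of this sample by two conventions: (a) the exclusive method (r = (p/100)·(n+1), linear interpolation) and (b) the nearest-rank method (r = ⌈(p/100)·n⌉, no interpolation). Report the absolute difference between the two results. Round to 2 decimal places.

n = 13.
(a) r = 10.5; between ranks 10 (236) and 11 (265): 250.5.
(b) the nearest-rank method: rank 10 → 236.
|250.5 − 236| = 14.5.

14.50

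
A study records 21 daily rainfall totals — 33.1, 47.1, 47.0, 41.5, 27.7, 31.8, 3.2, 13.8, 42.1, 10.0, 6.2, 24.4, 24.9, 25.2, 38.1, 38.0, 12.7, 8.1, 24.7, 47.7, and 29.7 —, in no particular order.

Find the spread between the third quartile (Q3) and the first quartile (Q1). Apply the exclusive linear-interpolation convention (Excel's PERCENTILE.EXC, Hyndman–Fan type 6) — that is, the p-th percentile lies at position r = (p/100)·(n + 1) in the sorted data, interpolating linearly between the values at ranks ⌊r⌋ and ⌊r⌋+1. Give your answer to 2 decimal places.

Sorted: 3.2, 6.2, 8.1, 10.0, 12.7, 13.8, 24.4, 24.7, 24.9, 25.2, 27.7, 29.7, 31.8, 33.1, 38.0, 38.1, 41.5, 42.1, 47.0, 47.1, 47.7.
n = 21.
P25: r = 5.5; ranks 5–6 are 12.7, 13.8; interpolating gives 13.25.
P75: r = 16.5; ranks 16–17 are 38.1, 41.5; interpolating gives 39.8.
Difference: 39.8 − 13.25 = 26.55.

26.55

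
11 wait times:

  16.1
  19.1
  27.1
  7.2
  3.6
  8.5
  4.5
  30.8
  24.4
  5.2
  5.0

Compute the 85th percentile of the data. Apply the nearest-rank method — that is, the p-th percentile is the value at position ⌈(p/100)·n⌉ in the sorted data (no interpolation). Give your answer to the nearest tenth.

Sorted: 3.6, 4.5, 5.0, 5.2, 7.2, 8.5, 16.1, 19.1, 24.4, 27.1, 30.8.
n = 11.
Position = ⌈85/100 · 11⌉ = ⌈9.35⌉ = 10.
The value at rank 10 is 27.1.

27.1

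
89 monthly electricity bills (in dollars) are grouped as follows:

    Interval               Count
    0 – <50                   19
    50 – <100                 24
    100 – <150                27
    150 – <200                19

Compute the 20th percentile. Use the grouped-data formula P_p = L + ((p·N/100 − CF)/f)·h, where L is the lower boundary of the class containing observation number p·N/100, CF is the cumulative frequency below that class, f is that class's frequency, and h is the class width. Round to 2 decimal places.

N = 89; target position k = 20/100 · 89 = 17.8.
Cumulative frequencies: 19, 43, 70, 89.
Observation 17.8 falls in the class 0 – <50.
L = 0, CF = 0, f = 19, h = 50.
P20 = 0 + ((17.8 − 0)/19)·50 = 0 + 46.8421 = 46.8421.

46.84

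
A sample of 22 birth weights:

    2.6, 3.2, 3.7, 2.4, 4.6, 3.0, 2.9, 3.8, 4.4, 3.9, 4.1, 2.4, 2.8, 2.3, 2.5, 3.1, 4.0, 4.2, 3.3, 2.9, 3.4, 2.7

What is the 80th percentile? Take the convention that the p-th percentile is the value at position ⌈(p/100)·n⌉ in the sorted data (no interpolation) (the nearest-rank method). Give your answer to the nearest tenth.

4.0

Sorted: 2.3, 2.4, 2.4, 2.5, 2.6, 2.7, 2.8, 2.9, 2.9, 3.0, 3.1, 3.2, 3.3, 3.4, 3.7, 3.8, 3.9, 4.0, 4.1, 4.2, 4.4, 4.6.
n = 22.
Position = ⌈80/100 · 22⌉ = ⌈17.6⌉ = 18.
The value at rank 18 is 4.0.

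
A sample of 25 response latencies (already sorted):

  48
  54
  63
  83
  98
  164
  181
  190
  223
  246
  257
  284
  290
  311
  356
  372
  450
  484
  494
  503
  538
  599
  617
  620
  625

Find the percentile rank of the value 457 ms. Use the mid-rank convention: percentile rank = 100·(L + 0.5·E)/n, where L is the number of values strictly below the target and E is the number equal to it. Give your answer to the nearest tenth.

Count below 457: L = 17; count equal: E = 0; n = 25.
Percentile rank = 100·(17 + 0.5·0)/25 = 100·17/25 = 68.

68.0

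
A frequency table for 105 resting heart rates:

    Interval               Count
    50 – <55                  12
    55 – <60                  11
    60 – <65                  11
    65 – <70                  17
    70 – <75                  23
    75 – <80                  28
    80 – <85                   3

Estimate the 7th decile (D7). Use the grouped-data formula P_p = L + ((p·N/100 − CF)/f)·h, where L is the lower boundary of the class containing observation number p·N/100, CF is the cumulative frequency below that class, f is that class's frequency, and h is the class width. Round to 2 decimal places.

74.89

N = 105; target position k = 70/100 · 105 = 73.5.
Cumulative frequencies: 12, 23, 34, 51, 74, 102, 105.
Observation 73.5 falls in the class 70 – <75.
L = 70, CF = 51, f = 23, h = 5.
P70 = 70 + ((73.5 − 51)/23)·5 = 70 + 4.8913 = 74.8913.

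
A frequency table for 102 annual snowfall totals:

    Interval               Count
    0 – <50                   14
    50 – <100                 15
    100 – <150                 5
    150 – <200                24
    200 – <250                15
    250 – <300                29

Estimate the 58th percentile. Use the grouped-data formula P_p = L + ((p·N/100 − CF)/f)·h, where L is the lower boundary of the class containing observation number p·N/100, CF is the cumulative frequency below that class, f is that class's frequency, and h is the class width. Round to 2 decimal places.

203.87

N = 102; target position k = 58/100 · 102 = 59.16.
Cumulative frequencies: 14, 29, 34, 58, 73, 102.
Observation 59.16 falls in the class 200 – <250.
L = 200, CF = 58, f = 15, h = 50.
P58 = 200 + ((59.16 − 58)/15)·50 = 200 + 3.86667 = 203.867.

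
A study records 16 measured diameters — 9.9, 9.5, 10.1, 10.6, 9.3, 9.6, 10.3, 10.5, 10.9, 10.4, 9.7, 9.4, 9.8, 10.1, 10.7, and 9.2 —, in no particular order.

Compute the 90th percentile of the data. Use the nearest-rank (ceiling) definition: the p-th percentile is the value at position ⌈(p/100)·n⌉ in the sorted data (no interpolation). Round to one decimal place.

Sorted: 9.2, 9.3, 9.4, 9.5, 9.6, 9.7, 9.8, 9.9, 10.1, 10.1, 10.3, 10.4, 10.5, 10.6, 10.7, 10.9.
n = 16.
Position = ⌈90/100 · 16⌉ = ⌈14.4⌉ = 15.
The value at rank 15 is 10.7.

10.7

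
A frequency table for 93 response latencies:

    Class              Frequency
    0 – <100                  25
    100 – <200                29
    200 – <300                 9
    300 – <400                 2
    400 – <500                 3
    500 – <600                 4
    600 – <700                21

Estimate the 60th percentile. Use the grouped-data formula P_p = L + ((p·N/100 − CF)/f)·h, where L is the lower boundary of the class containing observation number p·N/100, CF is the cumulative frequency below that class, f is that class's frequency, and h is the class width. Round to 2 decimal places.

220.00

N = 93; target position k = 60/100 · 93 = 55.8.
Cumulative frequencies: 25, 54, 63, 65, 68, 72, 93.
Observation 55.8 falls in the class 200 – <300.
L = 200, CF = 54, f = 9, h = 100.
P60 = 200 + ((55.8 − 54)/9)·100 = 200 + 20 = 220.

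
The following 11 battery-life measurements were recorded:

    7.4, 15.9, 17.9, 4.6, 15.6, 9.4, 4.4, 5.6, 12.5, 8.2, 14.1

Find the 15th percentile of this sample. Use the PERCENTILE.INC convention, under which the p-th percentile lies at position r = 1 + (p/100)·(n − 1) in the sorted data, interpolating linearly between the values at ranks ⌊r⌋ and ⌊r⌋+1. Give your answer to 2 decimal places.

Sorted: 4.4, 4.6, 5.6, 7.4, 8.2, 9.4, 12.5, 14.1, 15.6, 15.9, 17.9.
n = 11.
r = 1 + (15/100)·(11 − 1) = 1 + 1.5 = 2.5.
Rank 2 is 4.6 and rank 3 is 5.6.
Interpolate: 4.6 + 0.5·(5.6 − 4.6) = 4.6 + 0.5·1 = 5.1.

5.10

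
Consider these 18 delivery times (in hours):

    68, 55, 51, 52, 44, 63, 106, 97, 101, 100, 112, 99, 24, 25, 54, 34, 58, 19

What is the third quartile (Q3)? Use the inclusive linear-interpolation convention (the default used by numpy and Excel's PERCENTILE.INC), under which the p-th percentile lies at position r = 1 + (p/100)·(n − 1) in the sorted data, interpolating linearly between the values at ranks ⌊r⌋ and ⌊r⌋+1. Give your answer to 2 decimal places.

98.50

Sorted: 19, 24, 25, 34, 44, 51, 52, 54, 55, 58, 63, 68, 97, 99, 100, 101, 106, 112.
n = 18.
r = 1 + (75/100)·(18 − 1) = 1 + 12.75 = 13.75.
Rank 13 is 97 and rank 14 is 99.
Interpolate: 97 + 0.75·(99 − 97) = 97 + 0.75·2 = 98.5.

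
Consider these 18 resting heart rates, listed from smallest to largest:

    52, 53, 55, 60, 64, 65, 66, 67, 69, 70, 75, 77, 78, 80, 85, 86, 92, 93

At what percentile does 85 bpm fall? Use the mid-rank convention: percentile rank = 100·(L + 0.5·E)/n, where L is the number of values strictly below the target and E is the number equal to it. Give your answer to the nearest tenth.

Count below 85: L = 14; count equal: E = 1; n = 18.
Percentile rank = 100·(14 + 0.5·1)/18 = 100·14.5/18 = 80.56.

80.6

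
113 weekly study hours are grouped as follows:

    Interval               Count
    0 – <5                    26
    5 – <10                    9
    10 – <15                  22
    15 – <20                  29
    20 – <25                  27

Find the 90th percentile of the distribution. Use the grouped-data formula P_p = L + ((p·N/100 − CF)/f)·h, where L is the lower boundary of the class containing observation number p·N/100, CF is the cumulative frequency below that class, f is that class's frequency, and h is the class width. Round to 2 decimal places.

22.91

N = 113; target position k = 90/100 · 113 = 101.7.
Cumulative frequencies: 26, 35, 57, 86, 113.
Observation 101.7 falls in the class 20 – <25.
L = 20, CF = 86, f = 27, h = 5.
P90 = 20 + ((101.7 − 86)/27)·5 = 20 + 2.90741 = 22.9074.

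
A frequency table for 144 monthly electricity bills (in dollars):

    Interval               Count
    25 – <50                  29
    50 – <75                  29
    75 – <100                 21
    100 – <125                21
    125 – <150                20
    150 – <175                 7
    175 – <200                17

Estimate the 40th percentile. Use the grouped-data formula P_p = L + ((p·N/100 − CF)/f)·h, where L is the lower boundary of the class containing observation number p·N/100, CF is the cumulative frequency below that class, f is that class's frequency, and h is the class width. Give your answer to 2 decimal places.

74.66

N = 144; target position k = 40/100 · 144 = 57.6.
Cumulative frequencies: 29, 58, 79, 100, 120, 127, 144.
Observation 57.6 falls in the class 50 – <75.
L = 50, CF = 29, f = 29, h = 25.
P40 = 50 + ((57.6 − 29)/29)·25 = 50 + 24.6552 = 74.6552.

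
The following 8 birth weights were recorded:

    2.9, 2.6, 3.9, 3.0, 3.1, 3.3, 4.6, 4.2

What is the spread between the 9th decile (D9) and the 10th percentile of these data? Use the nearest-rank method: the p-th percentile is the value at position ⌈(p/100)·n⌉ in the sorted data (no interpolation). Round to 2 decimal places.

2.00

Sorted: 2.6, 2.9, 3.0, 3.1, 3.3, 3.9, 4.2, 4.6.
n = 8.
P10: rank ⌈10/100·8⌉ = 1 → 2.6.
P90: rank ⌈90/100·8⌉ = 8 → 4.6.
Difference: 4.6 − 2.6 = 2.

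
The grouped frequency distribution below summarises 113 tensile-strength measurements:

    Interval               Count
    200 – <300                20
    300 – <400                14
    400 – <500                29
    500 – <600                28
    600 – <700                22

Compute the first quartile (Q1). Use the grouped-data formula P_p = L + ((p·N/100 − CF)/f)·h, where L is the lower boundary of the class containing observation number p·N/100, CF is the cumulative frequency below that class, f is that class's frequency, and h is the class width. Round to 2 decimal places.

358.93

N = 113; target position k = 25/100 · 113 = 28.25.
Cumulative frequencies: 20, 34, 63, 91, 113.
Observation 28.25 falls in the class 300 – <400.
L = 300, CF = 20, f = 14, h = 100.
P25 = 300 + ((28.25 − 20)/14)·100 = 300 + 58.9286 = 358.929.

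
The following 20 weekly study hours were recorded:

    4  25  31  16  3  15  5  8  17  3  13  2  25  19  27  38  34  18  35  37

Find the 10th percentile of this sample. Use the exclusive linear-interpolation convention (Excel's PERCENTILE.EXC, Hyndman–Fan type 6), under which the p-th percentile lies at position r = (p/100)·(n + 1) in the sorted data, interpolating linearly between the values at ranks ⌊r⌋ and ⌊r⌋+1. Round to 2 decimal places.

Sorted: 2, 3, 3, 4, 5, 8, 13, 15, 16, 17, 18, 19, 25, 25, 27, 31, 34, 35, 37, 38.
n = 20.
r = (10/100)·(20 + 1) = 2.1.
Rank 2 is 3 and rank 3 is 3.
Interpolate: 3 + 0.1·(3 − 3) = 3 + 0.1·0 = 3.

3.00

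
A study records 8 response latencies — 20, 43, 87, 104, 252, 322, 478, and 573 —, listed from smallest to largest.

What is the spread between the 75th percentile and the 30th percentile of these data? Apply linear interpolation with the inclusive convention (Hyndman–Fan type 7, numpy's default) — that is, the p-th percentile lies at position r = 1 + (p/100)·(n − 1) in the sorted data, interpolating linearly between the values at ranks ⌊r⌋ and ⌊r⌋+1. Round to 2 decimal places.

272.30

n = 8.
P30: r = 3.1; ranks 3–4 are 87, 104; interpolating gives 88.7.
P75: r = 6.25; ranks 6–7 are 322, 478; interpolating gives 361.
Difference: 361 − 88.7 = 272.3.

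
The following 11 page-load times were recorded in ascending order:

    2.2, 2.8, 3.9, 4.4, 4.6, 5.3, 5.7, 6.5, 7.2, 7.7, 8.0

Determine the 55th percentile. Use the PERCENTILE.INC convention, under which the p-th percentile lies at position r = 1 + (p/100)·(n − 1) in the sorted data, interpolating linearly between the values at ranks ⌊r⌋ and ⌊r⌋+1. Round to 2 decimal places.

5.50

n = 11.
r = 1 + (55/100)·(11 − 1) = 1 + 5.5 = 6.5.
Rank 6 is 5.3 and rank 7 is 5.7.
Interpolate: 5.3 + 0.5·(5.7 − 5.3) = 5.3 + 0.5·0.4 = 5.5.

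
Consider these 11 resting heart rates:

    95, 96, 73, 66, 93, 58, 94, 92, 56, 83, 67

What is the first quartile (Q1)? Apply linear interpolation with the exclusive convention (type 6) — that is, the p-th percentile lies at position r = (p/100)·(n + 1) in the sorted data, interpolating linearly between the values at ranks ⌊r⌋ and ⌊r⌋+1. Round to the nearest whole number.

66

Sorted: 56, 58, 66, 67, 73, 83, 92, 93, 94, 95, 96.
n = 11.
r = (25/100)·(11 + 1) = 3.
r is an integer, so P25 is the value at rank 3: 66.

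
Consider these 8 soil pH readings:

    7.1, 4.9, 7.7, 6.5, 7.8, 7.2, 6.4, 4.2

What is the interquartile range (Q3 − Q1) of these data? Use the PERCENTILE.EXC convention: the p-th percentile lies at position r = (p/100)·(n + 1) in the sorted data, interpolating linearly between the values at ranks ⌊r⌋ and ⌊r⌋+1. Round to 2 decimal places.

2.30

Sorted: 4.2, 4.9, 6.4, 6.5, 7.1, 7.2, 7.7, 7.8.
n = 8.
P25: r = 2.25; ranks 2–3 are 4.9, 6.4; interpolating gives 5.275.
P75: r = 6.75; ranks 6–7 are 7.2, 7.7; interpolating gives 7.575.
Difference: 7.575 − 5.275 = 2.3.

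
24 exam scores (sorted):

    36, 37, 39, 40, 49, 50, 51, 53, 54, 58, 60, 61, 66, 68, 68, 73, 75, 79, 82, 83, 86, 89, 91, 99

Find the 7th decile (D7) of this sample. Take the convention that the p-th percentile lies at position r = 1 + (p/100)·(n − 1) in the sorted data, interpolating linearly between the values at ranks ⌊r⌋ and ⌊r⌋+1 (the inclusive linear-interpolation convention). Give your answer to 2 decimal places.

75.40

n = 24.
r = 1 + (70/100)·(24 − 1) = 1 + 16.1 = 17.1.
Rank 17 is 75 and rank 18 is 79.
Interpolate: 75 + 0.1·(79 − 75) = 75 + 0.1·4 = 75.4.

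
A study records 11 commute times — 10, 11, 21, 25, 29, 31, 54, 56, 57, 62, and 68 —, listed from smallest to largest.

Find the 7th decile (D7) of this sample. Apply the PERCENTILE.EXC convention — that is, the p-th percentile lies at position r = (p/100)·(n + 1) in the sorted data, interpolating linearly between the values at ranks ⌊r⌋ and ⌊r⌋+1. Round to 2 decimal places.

56.40

n = 11.
r = (70/100)·(11 + 1) = 8.4.
Rank 8 is 56 and rank 9 is 57.
Interpolate: 56 + 0.4·(57 − 56) = 56 + 0.4·1 = 56.4.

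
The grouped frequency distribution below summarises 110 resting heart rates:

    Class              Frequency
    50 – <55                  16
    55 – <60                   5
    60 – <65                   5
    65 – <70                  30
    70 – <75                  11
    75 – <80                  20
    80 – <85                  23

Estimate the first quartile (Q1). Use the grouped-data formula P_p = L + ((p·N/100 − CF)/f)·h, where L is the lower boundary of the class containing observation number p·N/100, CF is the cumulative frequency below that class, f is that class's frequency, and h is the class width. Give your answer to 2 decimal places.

N = 110; target position k = 25/100 · 110 = 27.5.
Cumulative frequencies: 16, 21, 26, 56, 67, 87, 110.
Observation 27.5 falls in the class 65 – <70.
L = 65, CF = 26, f = 30, h = 5.
P25 = 65 + ((27.5 − 26)/30)·5 = 65 + 0.25 = 65.25.

65.25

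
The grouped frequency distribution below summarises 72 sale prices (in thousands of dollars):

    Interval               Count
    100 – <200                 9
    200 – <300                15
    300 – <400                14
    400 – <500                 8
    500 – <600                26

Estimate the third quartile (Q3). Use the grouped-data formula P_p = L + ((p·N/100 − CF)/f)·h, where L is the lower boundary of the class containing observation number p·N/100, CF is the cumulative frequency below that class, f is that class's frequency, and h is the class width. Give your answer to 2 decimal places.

530.77

N = 72; target position k = 75/100 · 72 = 54.
Cumulative frequencies: 9, 24, 38, 46, 72.
Observation 54 falls in the class 500 – <600.
L = 500, CF = 46, f = 26, h = 100.
P75 = 500 + ((54 − 46)/26)·100 = 500 + 30.7692 = 530.769.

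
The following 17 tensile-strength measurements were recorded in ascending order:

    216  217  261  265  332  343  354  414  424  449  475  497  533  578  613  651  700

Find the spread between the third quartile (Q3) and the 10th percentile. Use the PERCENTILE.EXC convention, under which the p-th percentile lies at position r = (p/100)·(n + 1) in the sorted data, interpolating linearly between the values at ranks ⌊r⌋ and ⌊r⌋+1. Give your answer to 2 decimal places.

338.70

n = 17.
P10: r = 1.8; ranks 1–2 are 216, 217; interpolating gives 216.8.
P75: r = 13.5; ranks 13–14 are 533, 578; interpolating gives 555.5.
Difference: 555.5 − 216.8 = 338.7.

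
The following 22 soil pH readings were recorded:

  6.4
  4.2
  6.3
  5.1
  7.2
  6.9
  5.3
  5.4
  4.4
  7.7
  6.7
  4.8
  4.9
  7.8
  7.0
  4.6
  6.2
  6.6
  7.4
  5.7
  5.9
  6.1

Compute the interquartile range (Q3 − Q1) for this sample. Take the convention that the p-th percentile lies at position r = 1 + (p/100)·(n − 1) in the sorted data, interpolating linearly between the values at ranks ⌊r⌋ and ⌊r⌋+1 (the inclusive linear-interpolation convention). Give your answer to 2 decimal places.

1.70

Sorted: 4.2, 4.4, 4.6, 4.8, 4.9, 5.1, 5.3, 5.4, 5.7, 5.9, 6.1, 6.2, 6.3, 6.4, 6.6, 6.7, 6.9, 7.0, 7.2, 7.4, 7.7, 7.8.
n = 22.
P25: r = 6.25; ranks 6–7 are 5.1, 5.3; interpolating gives 5.15.
P75: r = 16.75; ranks 16–17 are 6.7, 6.9; interpolating gives 6.85.
Difference: 6.85 − 5.15 = 1.7.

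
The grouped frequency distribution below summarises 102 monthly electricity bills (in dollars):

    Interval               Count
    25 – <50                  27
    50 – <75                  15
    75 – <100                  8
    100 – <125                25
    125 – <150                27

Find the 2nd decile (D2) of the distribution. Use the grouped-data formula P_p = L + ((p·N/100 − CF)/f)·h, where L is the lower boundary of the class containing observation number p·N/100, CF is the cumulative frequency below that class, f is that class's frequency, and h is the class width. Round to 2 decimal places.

43.89

N = 102; target position k = 20/100 · 102 = 20.4.
Cumulative frequencies: 27, 42, 50, 75, 102.
Observation 20.4 falls in the class 25 – <50.
L = 25, CF = 0, f = 27, h = 25.
P20 = 25 + ((20.4 − 0)/27)·25 = 25 + 18.8889 = 43.8889.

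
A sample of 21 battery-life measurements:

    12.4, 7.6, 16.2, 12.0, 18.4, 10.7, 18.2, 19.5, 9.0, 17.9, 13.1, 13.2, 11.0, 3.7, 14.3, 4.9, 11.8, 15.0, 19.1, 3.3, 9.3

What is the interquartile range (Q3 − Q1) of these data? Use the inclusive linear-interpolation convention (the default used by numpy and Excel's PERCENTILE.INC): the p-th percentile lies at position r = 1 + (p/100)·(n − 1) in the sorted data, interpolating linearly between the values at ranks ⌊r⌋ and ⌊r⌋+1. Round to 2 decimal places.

6.90

Sorted: 3.3, 3.7, 4.9, 7.6, 9.0, 9.3, 10.7, 11.0, 11.8, 12.0, 12.4, 13.1, 13.2, 14.3, 15.0, 16.2, 17.9, 18.2, 18.4, 19.1, 19.5.
n = 21.
P25: r = 6 (integer) → 9.3.
P75: r = 16 (integer) → 16.2.
Difference: 16.2 − 9.3 = 6.9.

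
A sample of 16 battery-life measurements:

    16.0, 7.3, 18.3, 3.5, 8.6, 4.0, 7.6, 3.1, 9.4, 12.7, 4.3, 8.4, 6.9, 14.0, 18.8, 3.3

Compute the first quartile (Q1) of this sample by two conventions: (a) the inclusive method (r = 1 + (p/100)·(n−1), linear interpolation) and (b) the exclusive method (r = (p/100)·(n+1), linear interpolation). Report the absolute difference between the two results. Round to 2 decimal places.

Sorted: 3.1, 3.3, 3.5, 4.0, 4.3, 6.9, 7.3, 7.6, 8.4, 8.6, 9.4, 12.7, 14.0, 16.0, 18.3, 18.8.
n = 16.
(a) r = 4.75; between ranks 4 (4.0) and 5 (4.3): 4.225.
(b) r = 4.25; between ranks 4 (4.0) and 5 (4.3): 4.075.
|4.225 − 4.075| = 0.15.

0.15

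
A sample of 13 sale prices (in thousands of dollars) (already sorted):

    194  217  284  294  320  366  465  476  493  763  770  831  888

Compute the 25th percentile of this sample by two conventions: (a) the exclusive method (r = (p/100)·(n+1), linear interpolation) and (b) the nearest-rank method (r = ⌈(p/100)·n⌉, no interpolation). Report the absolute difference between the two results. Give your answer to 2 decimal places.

n = 13.
(a) r = 3.5; between ranks 3 (284) and 4 (294): 289.
(b) the nearest-rank method: rank 4 → 294.
|289 − 294| = 5.

5.00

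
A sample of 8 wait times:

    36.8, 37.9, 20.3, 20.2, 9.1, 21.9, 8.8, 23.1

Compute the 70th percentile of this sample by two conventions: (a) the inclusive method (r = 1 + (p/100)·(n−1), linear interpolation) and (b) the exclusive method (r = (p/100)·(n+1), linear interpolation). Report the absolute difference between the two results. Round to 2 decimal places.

4.23

Sorted: 8.8, 9.1, 20.2, 20.3, 21.9, 23.1, 36.8, 37.9.
n = 8.
(a) r = 5.9; between ranks 5 (21.9) and 6 (23.1): 22.98.
(b) r = 6.3; between ranks 6 (23.1) and 7 (36.8): 27.21.
|22.98 − 27.21| = 4.23.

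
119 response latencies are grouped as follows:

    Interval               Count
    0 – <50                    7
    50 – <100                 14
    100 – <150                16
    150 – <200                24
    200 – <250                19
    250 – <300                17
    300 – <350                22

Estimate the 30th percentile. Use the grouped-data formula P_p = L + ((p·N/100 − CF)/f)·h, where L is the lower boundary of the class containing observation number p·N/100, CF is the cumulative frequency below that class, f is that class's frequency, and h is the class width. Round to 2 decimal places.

145.94

N = 119; target position k = 30/100 · 119 = 35.7.
Cumulative frequencies: 7, 21, 37, 61, 80, 97, 119.
Observation 35.7 falls in the class 100 – <150.
L = 100, CF = 21, f = 16, h = 50.
P30 = 100 + ((35.7 − 21)/16)·50 = 100 + 45.9375 = 145.938.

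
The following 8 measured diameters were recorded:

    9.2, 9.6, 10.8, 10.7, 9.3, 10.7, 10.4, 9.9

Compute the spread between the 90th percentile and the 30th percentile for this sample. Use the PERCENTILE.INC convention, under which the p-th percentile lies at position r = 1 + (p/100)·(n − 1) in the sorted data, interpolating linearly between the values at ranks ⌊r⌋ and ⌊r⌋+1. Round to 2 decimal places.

1.10

Sorted: 9.2, 9.3, 9.6, 9.9, 10.4, 10.7, 10.7, 10.8.
n = 8.
P30: r = 3.1; ranks 3–4 are 9.6, 9.9; interpolating gives 9.63.
P90: r = 7.3; ranks 7–8 are 10.7, 10.8; interpolating gives 10.73.
Difference: 10.73 − 9.63 = 1.1.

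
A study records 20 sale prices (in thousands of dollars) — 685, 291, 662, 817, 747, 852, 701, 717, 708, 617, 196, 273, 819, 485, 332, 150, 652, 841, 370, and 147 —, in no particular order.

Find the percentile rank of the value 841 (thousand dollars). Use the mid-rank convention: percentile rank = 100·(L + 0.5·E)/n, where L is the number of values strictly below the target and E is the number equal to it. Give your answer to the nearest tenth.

Sorted: 147, 150, 196, 273, 291, 332, 370, 485, 617, 652, 662, 685, 701, 708, 717, 747, 817, 819, 841, 852.
Count below 841: L = 18; count equal: E = 1; n = 20.
Percentile rank = 100·(18 + 0.5·1)/20 = 100·18.5/20 = 92.5.

92.5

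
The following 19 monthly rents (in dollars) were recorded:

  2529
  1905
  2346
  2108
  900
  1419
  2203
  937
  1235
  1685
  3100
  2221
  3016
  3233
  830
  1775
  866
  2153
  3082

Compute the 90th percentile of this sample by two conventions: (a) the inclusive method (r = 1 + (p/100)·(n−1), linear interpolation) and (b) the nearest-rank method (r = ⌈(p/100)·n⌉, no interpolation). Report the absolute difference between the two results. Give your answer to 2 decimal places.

14.40

Sorted: 830, 866, 900, 937, 1235, 1419, 1685, 1775, 1905, 2108, 2153, 2203, 2221, 2346, 2529, 3016, 3082, 3100, 3233.
n = 19.
(a) r = 17.2; between ranks 17 (3082) and 18 (3100): 3085.6.
(b) the nearest-rank method: rank 18 → 3100.
|3085.6 − 3100| = 14.4.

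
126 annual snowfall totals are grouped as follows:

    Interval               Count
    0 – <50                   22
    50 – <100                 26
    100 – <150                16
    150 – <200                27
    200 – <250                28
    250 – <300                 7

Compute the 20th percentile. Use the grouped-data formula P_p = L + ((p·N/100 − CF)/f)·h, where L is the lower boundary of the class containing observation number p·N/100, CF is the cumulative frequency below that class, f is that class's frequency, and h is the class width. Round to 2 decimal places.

N = 126; target position k = 20/100 · 126 = 25.2.
Cumulative frequencies: 22, 48, 64, 91, 119, 126.
Observation 25.2 falls in the class 50 – <100.
L = 50, CF = 22, f = 26, h = 50.
P20 = 50 + ((25.2 − 22)/26)·50 = 50 + 6.15385 = 56.1538.

56.15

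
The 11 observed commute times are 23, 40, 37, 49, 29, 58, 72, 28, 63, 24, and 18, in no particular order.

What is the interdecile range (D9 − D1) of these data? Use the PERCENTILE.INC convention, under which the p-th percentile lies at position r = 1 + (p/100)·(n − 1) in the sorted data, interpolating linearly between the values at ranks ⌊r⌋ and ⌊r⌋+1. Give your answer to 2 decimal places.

40.00

Sorted: 18, 23, 24, 28, 29, 37, 40, 49, 58, 63, 72.
n = 11.
P10: r = 2 (integer) → 23.
P90: r = 10 (integer) → 63.
Difference: 63 − 23 = 40.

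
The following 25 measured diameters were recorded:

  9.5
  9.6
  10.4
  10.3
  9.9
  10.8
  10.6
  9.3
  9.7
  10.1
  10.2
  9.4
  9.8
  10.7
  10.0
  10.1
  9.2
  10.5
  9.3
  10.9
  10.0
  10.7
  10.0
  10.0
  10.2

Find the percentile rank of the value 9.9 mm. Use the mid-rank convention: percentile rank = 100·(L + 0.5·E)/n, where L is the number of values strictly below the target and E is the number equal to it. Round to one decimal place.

Sorted: 9.2, 9.3, 9.3, 9.4, 9.5, 9.6, 9.7, 9.8, 9.9, 10.0, 10.0, 10.0, 10.0, 10.1, 10.1, 10.2, 10.2, 10.3, 10.4, 10.5, 10.6, 10.7, 10.7, 10.8, 10.9.
Count below 9.9: L = 8; count equal: E = 1; n = 25.
Percentile rank = 100·(8 + 0.5·1)/25 = 100·8.5/25 = 34.

34.0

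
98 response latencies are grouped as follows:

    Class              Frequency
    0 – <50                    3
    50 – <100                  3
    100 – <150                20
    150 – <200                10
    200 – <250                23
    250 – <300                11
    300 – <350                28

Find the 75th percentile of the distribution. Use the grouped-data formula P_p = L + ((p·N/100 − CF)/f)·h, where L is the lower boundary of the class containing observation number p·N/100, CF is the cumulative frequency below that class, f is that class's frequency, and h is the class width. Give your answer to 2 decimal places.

306.25

N = 98; target position k = 75/100 · 98 = 73.5.
Cumulative frequencies: 3, 6, 26, 36, 59, 70, 98.
Observation 73.5 falls in the class 300 – <350.
L = 300, CF = 70, f = 28, h = 50.
P75 = 300 + ((73.5 − 70)/28)·50 = 300 + 6.25 = 306.25.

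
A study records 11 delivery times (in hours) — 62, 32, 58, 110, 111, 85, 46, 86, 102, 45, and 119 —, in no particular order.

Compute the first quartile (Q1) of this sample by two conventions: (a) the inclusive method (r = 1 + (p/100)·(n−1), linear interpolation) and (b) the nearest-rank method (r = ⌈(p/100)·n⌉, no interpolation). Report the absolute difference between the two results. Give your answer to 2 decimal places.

6.00

Sorted: 32, 45, 46, 58, 62, 85, 86, 102, 110, 111, 119.
n = 11.
(a) r = 3.5; between ranks 3 (46) and 4 (58): 52.
(b) the nearest-rank method: rank 3 → 46.
|52 − 46| = 6.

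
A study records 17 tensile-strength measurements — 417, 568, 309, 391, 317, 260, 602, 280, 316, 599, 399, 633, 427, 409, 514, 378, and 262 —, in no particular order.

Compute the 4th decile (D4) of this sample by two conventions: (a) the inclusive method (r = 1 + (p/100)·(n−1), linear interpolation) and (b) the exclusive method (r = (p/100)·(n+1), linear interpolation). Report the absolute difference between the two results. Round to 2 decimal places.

Sorted: 260, 262, 280, 309, 316, 317, 378, 391, 399, 409, 417, 427, 514, 568, 599, 602, 633.
n = 17.
(a) r = 7.4; between ranks 7 (378) and 8 (391): 383.2.
(b) r = 7.2; between ranks 7 (378) and 8 (391): 380.6.
|383.2 − 380.6| = 2.6.

2.60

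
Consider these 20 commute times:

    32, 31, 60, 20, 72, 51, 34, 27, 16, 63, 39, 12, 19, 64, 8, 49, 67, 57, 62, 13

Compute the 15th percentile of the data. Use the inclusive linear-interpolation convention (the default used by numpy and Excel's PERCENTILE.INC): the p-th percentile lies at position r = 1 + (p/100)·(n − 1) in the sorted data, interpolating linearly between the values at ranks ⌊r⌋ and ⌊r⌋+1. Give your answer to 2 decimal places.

15.55

Sorted: 8, 12, 13, 16, 19, 20, 27, 31, 32, 34, 39, 49, 51, 57, 60, 62, 63, 64, 67, 72.
n = 20.
r = 1 + (15/100)·(20 − 1) = 1 + 2.85 = 3.85.
Rank 3 is 13 and rank 4 is 16.
Interpolate: 13 + 0.85·(16 − 13) = 13 + 0.85·3 = 15.55.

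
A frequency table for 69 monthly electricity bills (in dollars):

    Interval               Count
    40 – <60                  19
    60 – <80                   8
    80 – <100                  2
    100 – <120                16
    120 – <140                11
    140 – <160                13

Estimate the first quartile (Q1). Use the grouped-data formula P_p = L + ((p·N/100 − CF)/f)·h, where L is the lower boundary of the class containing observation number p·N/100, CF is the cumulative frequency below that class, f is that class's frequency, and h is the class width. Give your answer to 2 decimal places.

58.16

N = 69; target position k = 25/100 · 69 = 17.25.
Cumulative frequencies: 19, 27, 29, 45, 56, 69.
Observation 17.25 falls in the class 40 – <60.
L = 40, CF = 0, f = 19, h = 20.
P25 = 40 + ((17.25 − 0)/19)·20 = 40 + 18.1579 = 58.1579.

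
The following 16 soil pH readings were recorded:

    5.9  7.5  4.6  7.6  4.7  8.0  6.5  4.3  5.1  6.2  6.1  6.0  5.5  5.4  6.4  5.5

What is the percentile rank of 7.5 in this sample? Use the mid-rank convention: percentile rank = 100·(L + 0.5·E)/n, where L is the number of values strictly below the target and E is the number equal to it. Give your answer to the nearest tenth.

Sorted: 4.3, 4.6, 4.7, 5.1, 5.4, 5.5, 5.5, 5.9, 6.0, 6.1, 6.2, 6.4, 6.5, 7.5, 7.6, 8.0.
Count below 7.5: L = 13; count equal: E = 1; n = 16.
Percentile rank = 100·(13 + 0.5·1)/16 = 100·13.5/16 = 84.38.

84.4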